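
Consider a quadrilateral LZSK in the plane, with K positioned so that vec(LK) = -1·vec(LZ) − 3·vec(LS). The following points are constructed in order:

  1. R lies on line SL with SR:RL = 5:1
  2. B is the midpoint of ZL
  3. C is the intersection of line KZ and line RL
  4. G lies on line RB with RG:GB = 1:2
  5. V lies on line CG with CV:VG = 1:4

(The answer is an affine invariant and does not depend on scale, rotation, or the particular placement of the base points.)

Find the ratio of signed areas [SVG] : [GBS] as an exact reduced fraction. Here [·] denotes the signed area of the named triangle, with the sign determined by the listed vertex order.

Set L = (0, 0), Z = (1, 0), S = (0, 1), K = (-1, -3); any affine frame gives the same invariant.
1. R lies on line SL with SR:RL = 5:1 ⇒ R = (0, 1/6)
2. B is the midpoint of ZL ⇒ B = (1/2, 0)
3. C is the intersection of line KZ and line RL ⇒ C = (0, -3/2)
4. G lies on line RB with RG:GB = 1:2 ⇒ G = (1/6, 1/9)
5. V lies on line CG with CV:VG = 1:4 ⇒ V = (1/30, -53/45)
2·[SVG] = 1/3, 2·[GBS] = 5/18
[SVG]:[GBS] = 1/3:5/18 = 6/5

[SVG]:[GBS] = 6/5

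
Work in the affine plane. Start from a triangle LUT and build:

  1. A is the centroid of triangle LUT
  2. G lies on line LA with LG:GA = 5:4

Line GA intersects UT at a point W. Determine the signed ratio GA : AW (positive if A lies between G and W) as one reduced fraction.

GA:AW = 8/9

Set L = (0, 0), U = (1, 0), T = (0, 1); any affine frame gives the same invariant.
1. A is the centroid of triangle LUT ⇒ A = (1/3, 1/3)
2. G lies on line LA with LG:GA = 5:4 ⇒ G = (5/27, 5/27)
line GA meets UT at W = (1/2, 1/2)
A = G + t·(W−G) with t = 8/17, so GA:AW = 8/17:9/17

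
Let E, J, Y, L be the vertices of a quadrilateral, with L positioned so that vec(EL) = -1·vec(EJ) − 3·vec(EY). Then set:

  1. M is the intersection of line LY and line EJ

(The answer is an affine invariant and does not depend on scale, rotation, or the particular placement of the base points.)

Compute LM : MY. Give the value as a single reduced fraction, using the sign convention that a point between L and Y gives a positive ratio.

Set E = (0, 0), J = (1, 0), Y = (0, 1), L = (-1, -3); any affine frame gives the same invariant.
1. M is the intersection of line LY and line EJ ⇒ M = (-1/4, 0)
M = L + t·(Y−L) with t = 3/4, so LM:MY = t:(1−t) = 3/4:1/4

LM:MY = 3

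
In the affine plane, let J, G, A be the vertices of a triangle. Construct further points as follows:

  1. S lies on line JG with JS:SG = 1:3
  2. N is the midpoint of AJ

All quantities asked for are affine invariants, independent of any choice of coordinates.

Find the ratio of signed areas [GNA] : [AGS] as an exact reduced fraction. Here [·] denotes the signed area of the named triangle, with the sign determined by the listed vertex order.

Assign J = (0, 0), G = (1, 0), A = (0, 1) — the answer is frame-independent, so this choice is without loss of generality.
1. S lies on line JG with JS:SG = 1:3 ⇒ S = (1/4, 0)
2. N is the midpoint of AJ ⇒ N = (0, 1/2)
2·[GNA] = -1/2, 2·[AGS] = -3/4
[GNA]:[AGS] = -1/2:-3/4 = 2/3

[GNA]:[AGS] = 2/3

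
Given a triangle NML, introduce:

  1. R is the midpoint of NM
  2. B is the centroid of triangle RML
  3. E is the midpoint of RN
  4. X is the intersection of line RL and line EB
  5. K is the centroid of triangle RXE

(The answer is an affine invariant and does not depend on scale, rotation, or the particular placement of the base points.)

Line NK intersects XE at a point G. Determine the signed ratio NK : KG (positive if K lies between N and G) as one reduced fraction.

NK:KG = -4

Choose coordinates N = (0, 0), M = (1, 0), L = (0, 1).
1. R is the midpoint of NM ⇒ R = (1/2, 0)
2. B is the centroid of triangle RML ⇒ B = (1/2, 1/3)
3. E is the midpoint of RN ⇒ E = (1/4, 0)
4. X is the intersection of line RL and line EB ⇒ X = (2/5, 1/5)
5. K is the centroid of triangle RXE ⇒ K = (23/60, 1/15)
line NK meets XE at G = (23/80, 1/20)
K = N + t·(G−N) with t = 4/3, so NK:KG = 4/3:-1/3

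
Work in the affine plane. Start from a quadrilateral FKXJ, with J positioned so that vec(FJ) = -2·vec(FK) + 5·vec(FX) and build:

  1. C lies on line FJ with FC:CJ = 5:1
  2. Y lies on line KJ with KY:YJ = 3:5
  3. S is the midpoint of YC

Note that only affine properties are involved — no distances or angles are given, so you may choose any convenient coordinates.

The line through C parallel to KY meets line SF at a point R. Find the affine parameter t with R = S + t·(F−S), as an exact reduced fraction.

Choose coordinates F = (0, 0), K = (1, 0), X = (0, 1), J = (-2, 5).
1. C lies on line FJ with FC:CJ = 5:1 ⇒ C = (-5/3, 25/6)
2. Y lies on line KJ with KY:YJ = 3:5 ⇒ Y = (-1/8, 15/8)
3. S is the midpoint of YC ⇒ S = (-43/48, 145/48)
through C parallel to KY: direction (-9/8, 15/8); meets SF at R = (-215/264, 725/264)
R = S + t·(F−S) with t = 1/11

t = 1/11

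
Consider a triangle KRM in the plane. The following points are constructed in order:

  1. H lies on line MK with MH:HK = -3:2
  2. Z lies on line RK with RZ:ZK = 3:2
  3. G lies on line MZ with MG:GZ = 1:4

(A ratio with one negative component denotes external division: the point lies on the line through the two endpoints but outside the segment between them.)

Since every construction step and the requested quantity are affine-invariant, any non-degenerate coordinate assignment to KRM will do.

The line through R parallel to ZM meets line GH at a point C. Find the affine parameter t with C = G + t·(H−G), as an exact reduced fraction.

Work in coordinates with K = (0, 0), R = (1, 0), M = (0, 1).
1. H lies on line MK with MH:HK = -3:2 ⇒ H = (0, -2)
2. Z lies on line RK with RZ:ZK = 3:2 ⇒ Z = (2/5, 0)
3. G lies on line MZ with MG:GZ = 1:4 ⇒ G = (2/25, 4/5)
through R parallel to ZM: direction (-2/5, 1); meets GH at C = (3/25, 11/5)
C = G + t·(H−G) with t = -1/2

t = -1/2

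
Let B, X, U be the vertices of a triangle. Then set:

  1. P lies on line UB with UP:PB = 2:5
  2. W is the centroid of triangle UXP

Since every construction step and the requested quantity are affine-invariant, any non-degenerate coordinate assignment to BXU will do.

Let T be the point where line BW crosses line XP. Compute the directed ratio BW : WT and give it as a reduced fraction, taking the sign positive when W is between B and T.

Choose coordinates B = (0, 0), X = (1, 0), U = (0, 1).
1. P lies on line UB with UP:PB = 2:5 ⇒ P = (0, 5/7)
2. W is the centroid of triangle UXP ⇒ W = (1/3, 4/7)
line BW meets XP at T = (5/17, 60/119)
W = B + t·(T−B) with t = 17/15, so BW:WT = 17/15:-2/15

BW:WT = -17/2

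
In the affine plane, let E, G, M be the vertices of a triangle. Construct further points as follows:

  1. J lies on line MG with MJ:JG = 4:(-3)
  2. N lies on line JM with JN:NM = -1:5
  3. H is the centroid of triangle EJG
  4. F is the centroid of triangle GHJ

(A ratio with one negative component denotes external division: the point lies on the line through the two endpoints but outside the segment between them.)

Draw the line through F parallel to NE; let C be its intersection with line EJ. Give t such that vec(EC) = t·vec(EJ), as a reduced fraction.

t = 20/9

Set E = (0, 0), G = (1, 0), M = (0, 1); any affine frame gives the same invariant.
1. J lies on line MG with MJ:JG = 4:(-3) ⇒ J = (4, -3)
2. N lies on line JM with JN:NM = -1:5 ⇒ N = (5, -4)
3. H is the centroid of triangle EJG ⇒ H = (5/3, -1)
4. F is the centroid of triangle GHJ ⇒ F = (20/9, -4/3)
through F parallel to NE: direction (-5, 4); meets EJ at C = (80/9, -20/3)
C = E + t·(J−E) with t = 20/9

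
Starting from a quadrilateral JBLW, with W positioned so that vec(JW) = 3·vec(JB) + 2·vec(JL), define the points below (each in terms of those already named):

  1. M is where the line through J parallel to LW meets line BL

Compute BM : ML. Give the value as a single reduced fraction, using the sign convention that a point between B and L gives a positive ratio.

BM:ML = 1/3

Set J = (0, 0), B = (1, 0), L = (0, 1), W = (3, 2); any affine frame gives the same invariant.
1. M is where the line through J parallel to LW meets line BL ⇒ M = (3/4, 1/4)
M = B + t·(L−B) with t = 1/4, so BM:ML = t:(1−t) = 1/4:3/4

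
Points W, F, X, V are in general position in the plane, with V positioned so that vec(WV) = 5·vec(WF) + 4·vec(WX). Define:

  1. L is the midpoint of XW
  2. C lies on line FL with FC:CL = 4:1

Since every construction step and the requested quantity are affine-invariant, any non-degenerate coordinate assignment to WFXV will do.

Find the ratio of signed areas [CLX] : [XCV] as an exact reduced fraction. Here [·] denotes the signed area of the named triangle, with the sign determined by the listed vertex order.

[CLX]:[XCV] = -1/36

Choose coordinates W = (0, 0), F = (1, 0), X = (0, 1), V = (5, 4).
1. L is the midpoint of XW ⇒ L = (0, 1/2)
2. C lies on line FL with FC:CL = 4:1 ⇒ C = (1/5, 2/5)
2·[CLX] = -1/10, 2·[XCV] = 18/5
[CLX]:[XCV] = -1/10:18/5 = -1/36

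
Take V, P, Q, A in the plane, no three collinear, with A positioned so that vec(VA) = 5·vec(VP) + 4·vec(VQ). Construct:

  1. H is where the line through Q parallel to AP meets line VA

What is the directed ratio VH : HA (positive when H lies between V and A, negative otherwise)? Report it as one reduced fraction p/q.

VH:HA = -1/2

Choose coordinates V = (0, 0), P = (1, 0), Q = (0, 1), A = (5, 4).
1. H is where the line through Q parallel to AP meets line VA ⇒ H = (-5, -4)
H = V + t·(A−V) with t = -1, so VH:HA = t:(1−t) = -1:2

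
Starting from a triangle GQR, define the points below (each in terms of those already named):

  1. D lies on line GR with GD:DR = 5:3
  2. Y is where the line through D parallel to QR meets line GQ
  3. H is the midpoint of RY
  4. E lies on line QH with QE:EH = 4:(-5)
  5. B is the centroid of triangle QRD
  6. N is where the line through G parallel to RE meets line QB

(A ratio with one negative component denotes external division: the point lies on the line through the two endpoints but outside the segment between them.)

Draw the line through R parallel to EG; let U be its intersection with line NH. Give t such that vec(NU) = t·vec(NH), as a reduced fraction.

Set G = (0, 0), Q = (1, 0), R = (0, 1); any affine frame gives the same invariant.
1. D lies on line GR with GD:DR = 5:3 ⇒ D = (0, 5/8)
2. Y is where the line through D parallel to QR meets line GQ ⇒ Y = (5/8, 0)
3. H is the midpoint of RY ⇒ H = (5/16, 1/2)
4. E lies on line QH with QE:EH = 4:(-5) ⇒ E = (15/4, -2)
5. B is the centroid of triangle QRD ⇒ B = (1/3, 13/24)
6. N is where the line through G parallel to RE meets line QB ⇒ N = (65, -52)
through R parallel to EG: direction (-15/4, 2); meets NH at U = (-85/96, 53/36)
U = N + t·(H−N) with t = 55/54

t = 55/54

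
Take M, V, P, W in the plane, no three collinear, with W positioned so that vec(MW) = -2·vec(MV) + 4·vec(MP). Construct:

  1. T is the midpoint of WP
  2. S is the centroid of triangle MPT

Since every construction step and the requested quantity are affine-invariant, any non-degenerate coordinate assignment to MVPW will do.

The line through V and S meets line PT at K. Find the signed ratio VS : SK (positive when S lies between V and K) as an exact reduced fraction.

Work in coordinates with M = (0, 0), V = (1, 0), P = (0, 1), W = (-2, 4).
1. T is the midpoint of WP ⇒ T = (-1, 5/2)
2. S is the centroid of triangle MPT ⇒ S = (-1/3, 7/6)
line VS meets PT at K = (1/5, 7/10)
S = V + t·(K−V) with t = 5/3, so VS:SK = 5/3:-2/3

VS:SK = -5/2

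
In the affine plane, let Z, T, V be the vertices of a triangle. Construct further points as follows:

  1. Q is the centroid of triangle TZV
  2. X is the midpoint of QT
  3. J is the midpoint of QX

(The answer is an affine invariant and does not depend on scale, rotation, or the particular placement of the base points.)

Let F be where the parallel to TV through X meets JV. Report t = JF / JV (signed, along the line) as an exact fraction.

t = 1/3

Set Z = (0, 0), T = (1, 0), V = (0, 1); any affine frame gives the same invariant.
1. Q is the centroid of triangle TZV ⇒ Q = (1/3, 1/3)
2. X is the midpoint of QT ⇒ X = (2/3, 1/6)
3. J is the midpoint of QX ⇒ J = (1/2, 1/4)
through X parallel to TV: direction (-1, 1); meets JV at F = (1/3, 1/2)
F = J + t·(V−J) with t = 1/3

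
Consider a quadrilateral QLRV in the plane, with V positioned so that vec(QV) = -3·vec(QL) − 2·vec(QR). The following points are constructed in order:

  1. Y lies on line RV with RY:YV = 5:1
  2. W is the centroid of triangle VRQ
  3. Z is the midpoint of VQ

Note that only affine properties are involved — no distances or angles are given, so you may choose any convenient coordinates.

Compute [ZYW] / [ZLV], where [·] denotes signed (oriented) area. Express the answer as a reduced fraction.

Work in coordinates with Q = (0, 0), L = (1, 0), R = (0, 1), V = (-3, -2).
1. Y lies on line RV with RY:YV = 5:1 ⇒ Y = (-5/2, -3/2)
2. W is the centroid of triangle VRQ ⇒ W = (-1, -1/3)
3. Z is the midpoint of VQ ⇒ Z = (-3/2, -1)
2·[ZYW] = -5/12, 2·[ZLV] = -1
[ZYW]:[ZLV] = -5/12:-1 = 5/12

[ZYW]:[ZLV] = 5/12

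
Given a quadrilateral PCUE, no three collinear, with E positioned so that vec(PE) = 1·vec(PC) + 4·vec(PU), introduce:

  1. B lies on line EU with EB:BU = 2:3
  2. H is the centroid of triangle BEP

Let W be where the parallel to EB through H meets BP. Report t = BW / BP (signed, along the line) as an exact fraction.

t = 1/3

Choose coordinates P = (0, 0), C = (1, 0), U = (0, 1), E = (1, 4).
1. B lies on line EU with EB:BU = 2:3 ⇒ B = (3/5, 14/5)
2. H is the centroid of triangle BEP ⇒ H = (8/15, 34/15)
through H parallel to EB: direction (-2/5, -6/5); meets BP at W = (2/5, 28/15)
W = B + t·(P−B) with t = 1/3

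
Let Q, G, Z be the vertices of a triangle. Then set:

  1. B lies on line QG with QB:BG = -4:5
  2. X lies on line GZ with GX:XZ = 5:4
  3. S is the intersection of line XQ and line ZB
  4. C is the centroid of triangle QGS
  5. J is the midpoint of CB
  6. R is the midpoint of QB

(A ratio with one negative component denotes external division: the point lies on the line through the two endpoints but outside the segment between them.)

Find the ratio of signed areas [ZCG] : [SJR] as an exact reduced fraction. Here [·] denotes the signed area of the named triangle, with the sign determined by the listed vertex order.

[ZCG]:[SJR] = -2/5

Assign Q = (0, 0), G = (1, 0), Z = (0, 1) — the answer is frame-independent, so this choice is without loss of generality.
1. B lies on line QG with QB:BG = -4:5 ⇒ B = (-4, 0)
2. X lies on line GZ with GX:XZ = 5:4 ⇒ X = (4/9, 5/9)
3. S is the intersection of line XQ and line ZB ⇒ S = (1, 5/4)
4. C is the centroid of triangle QGS ⇒ C = (2/3, 5/12)
5. J is the midpoint of CB ⇒ J = (-5/3, 5/24)
6. R is the midpoint of QB ⇒ R = (-2, 0)
2·[ZCG] = -1/12, 2·[SJR] = 5/24
[ZCG]:[SJR] = -1/12:5/24 = -2/5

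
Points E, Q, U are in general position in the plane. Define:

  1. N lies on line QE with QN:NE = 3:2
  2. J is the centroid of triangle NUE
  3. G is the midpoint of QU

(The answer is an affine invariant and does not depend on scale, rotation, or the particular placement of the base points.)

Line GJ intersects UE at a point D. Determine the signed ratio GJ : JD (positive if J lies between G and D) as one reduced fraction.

GJ:JD = 11/4

Assign E = (0, 0), Q = (1, 0), U = (0, 1) — the answer is frame-independent, so this choice is without loss of generality.
1. N lies on line QE with QN:NE = 3:2 ⇒ N = (2/5, 0)
2. J is the centroid of triangle NUE ⇒ J = (2/15, 1/3)
3. G is the midpoint of QU ⇒ G = (1/2, 1/2)
line GJ meets UE at D = (0, 3/11)
J = G + t·(D−G) with t = 11/15, so GJ:JD = 11/15:4/15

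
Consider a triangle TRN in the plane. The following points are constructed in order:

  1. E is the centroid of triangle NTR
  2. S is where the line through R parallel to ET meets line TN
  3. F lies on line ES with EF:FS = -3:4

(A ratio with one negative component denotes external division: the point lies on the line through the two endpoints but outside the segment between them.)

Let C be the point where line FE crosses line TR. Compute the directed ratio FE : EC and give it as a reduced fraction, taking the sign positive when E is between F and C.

FE:EC = 12

Work in coordinates with T = (0, 0), R = (1, 0), N = (0, 1).
1. E is the centroid of triangle NTR ⇒ E = (1/3, 1/3)
2. S is where the line through R parallel to ET meets line TN ⇒ S = (0, -1)
3. F lies on line ES with EF:FS = -3:4 ⇒ F = (4/3, 13/3)
line FE meets TR at C = (1/4, 0)
E = F + t·(C−F) with t = 12/13, so FE:EC = 12/13:1/13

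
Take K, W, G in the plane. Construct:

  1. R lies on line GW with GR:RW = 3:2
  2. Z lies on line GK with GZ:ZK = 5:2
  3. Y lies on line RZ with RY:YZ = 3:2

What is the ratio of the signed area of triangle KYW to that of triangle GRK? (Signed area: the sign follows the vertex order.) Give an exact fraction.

[KYW]:[GRK] = 58/105

Choose coordinates K = (0, 0), W = (1, 0), G = (0, 1).
1. R lies on line GW with GR:RW = 3:2 ⇒ R = (3/5, 2/5)
2. Z lies on line GK with GZ:ZK = 5:2 ⇒ Z = (0, 2/7)
3. Y lies on line RZ with RY:YZ = 3:2 ⇒ Y = (6/25, 58/175)
2·[KYW] = -58/175, 2·[GRK] = -3/5
[KYW]:[GRK] = -58/175:-3/5 = 58/105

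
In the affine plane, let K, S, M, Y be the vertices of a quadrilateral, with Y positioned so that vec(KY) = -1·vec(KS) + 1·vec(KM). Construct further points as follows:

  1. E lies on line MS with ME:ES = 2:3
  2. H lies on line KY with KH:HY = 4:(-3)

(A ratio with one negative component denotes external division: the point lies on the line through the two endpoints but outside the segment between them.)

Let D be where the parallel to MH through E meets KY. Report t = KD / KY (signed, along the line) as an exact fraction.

t = 18/5

Set K = (0, 0), S = (1, 0), M = (0, 1), Y = (-1, 1); any affine frame gives the same invariant.
1. E lies on line MS with ME:ES = 2:3 ⇒ E = (2/5, 3/5)
2. H lies on line KY with KH:HY = 4:(-3) ⇒ H = (-4, 4)
through E parallel to MH: direction (-4, 3); meets KY at D = (-18/5, 18/5)
D = K + t·(Y−K) with t = 18/5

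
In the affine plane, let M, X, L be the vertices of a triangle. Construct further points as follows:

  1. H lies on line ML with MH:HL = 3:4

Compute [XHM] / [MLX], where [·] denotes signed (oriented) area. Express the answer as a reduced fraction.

Set M = (0, 0), X = (1, 0), L = (0, 1); any affine frame gives the same invariant.
1. H lies on line ML with MH:HL = 3:4 ⇒ H = (0, 3/7)
2·[XHM] = 3/7, 2·[MLX] = -1
[XHM]:[MLX] = 3/7:-1 = -3/7

[XHM]:[MLX] = -3/7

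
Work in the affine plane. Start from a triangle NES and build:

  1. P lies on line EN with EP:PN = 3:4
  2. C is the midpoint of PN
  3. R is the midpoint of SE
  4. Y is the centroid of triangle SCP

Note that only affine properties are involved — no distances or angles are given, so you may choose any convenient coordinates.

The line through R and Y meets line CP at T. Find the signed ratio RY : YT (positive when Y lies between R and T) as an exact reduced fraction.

Assign N = (0, 0), E = (1, 0), S = (0, 1) — the answer is frame-independent, so this choice is without loss of generality.
1. P lies on line EN with EP:PN = 3:4 ⇒ P = (4/7, 0)
2. C is the midpoint of PN ⇒ C = (2/7, 0)
3. R is the midpoint of SE ⇒ R = (1/2, 1/2)
4. Y is the centroid of triangle SCP ⇒ Y = (2/7, 1/3)
line RY meets CP at T = (-1/7, 0)
Y = R + t·(T−R) with t = 1/3, so RY:YT = 1/3:2/3

RY:YT = 1/2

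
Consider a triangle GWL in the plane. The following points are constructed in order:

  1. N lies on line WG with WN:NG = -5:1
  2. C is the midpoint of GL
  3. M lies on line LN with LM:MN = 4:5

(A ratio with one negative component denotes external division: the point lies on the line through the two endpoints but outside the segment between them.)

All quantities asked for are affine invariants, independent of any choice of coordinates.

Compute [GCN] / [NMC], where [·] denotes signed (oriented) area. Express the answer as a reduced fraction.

[GCN]:[NMC] = -9/5

Assign G = (0, 0), W = (1, 0), L = (0, 1) — the answer is frame-independent, so this choice is without loss of generality.
1. N lies on line WG with WN:NG = -5:1 ⇒ N = (-1/4, 0)
2. C is the midpoint of GL ⇒ C = (0, 1/2)
3. M lies on line LN with LM:MN = 4:5 ⇒ M = (-1/9, 5/9)
2·[GCN] = 1/8, 2·[NMC] = -5/72
[GCN]:[NMC] = 1/8:-5/72 = -9/5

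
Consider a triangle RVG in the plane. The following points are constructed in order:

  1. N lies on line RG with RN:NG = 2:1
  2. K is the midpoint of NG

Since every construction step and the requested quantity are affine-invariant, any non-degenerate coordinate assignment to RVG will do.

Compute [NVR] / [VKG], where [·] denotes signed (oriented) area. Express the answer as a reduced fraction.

[NVR]:[VKG] = 4

Assign R = (0, 0), V = (1, 0), G = (0, 1) — the answer is frame-independent, so this choice is without loss of generality.
1. N lies on line RG with RN:NG = 2:1 ⇒ N = (0, 2/3)
2. K is the midpoint of NG ⇒ K = (0, 5/6)
2·[NVR] = -2/3, 2·[VKG] = -1/6
[NVR]:[VKG] = -2/3:-1/6 = 4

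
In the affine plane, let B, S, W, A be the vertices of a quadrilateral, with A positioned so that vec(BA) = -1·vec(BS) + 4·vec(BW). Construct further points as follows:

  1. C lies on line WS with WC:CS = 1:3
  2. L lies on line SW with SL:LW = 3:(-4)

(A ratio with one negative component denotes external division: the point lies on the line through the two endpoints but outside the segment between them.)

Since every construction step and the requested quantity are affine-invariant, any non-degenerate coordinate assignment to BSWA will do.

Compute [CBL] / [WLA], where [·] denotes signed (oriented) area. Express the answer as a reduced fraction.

Set B = (0, 0), S = (1, 0), W = (0, 1), A = (-1, 4); any affine frame gives the same invariant.
1. C lies on line WS with WC:CS = 1:3 ⇒ C = (1/4, 3/4)
2. L lies on line SW with SL:LW = 3:(-4) ⇒ L = (4, -3)
2·[CBL] = 15/4, 2·[WLA] = 8
[CBL]:[WLA] = 15/4:8 = 15/32

[CBL]:[WLA] = 15/32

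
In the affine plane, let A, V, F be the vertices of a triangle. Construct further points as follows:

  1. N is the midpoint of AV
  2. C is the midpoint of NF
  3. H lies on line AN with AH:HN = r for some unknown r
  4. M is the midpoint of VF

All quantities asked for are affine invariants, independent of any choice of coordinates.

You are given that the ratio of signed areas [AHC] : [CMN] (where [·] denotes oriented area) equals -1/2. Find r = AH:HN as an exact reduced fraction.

r = 1/3

Set A = (0, 0), V = (1, 0), F = (0, 1); any affine frame gives the same invariant.
1. N is the midpoint of AV ⇒ N = (1/2, 0)
2. C is the midpoint of NF ⇒ C = (1/4, 1/2)
3. With AH:HN = r, write λ = r/(r+1) so H = A + λ·(N−A); H is affine-linear in λ
4. M is the midpoint of VF ⇒ M = (1/2, 1/2)
Every point depending on H is an affine combination of H and λ-independent points, so each such coordinate is linear in λ; the λ² term in each signed area is a multiple of (N−A)×(N−A) = 0, so 2·[AHC] and 2·[CMN] are each linear in λ. Evaluating at λ=0 and λ=1:
  2·[AHC] = 1/4·λ,   2·[CMN] = -1/8
So [AHC]:[CMN] = (1/4·λ) / (-1/8). Setting this equal to -1/2:
  1/4·λ = -1/2·(-1/8)  ⇒  λ = 1/4
Then r = λ/(1−λ) = (1/4)/(3/4) = 1/3. Check: with r = 1/3, H = (1/8, 0) and [AHC]:[CMN] = -1/2 as required.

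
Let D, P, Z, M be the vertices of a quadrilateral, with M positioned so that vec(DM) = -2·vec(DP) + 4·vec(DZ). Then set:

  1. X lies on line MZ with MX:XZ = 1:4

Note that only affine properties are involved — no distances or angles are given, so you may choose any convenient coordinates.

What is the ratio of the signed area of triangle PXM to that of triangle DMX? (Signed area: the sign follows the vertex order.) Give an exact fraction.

[PXM]:[DMX] = 1/2

Set D = (0, 0), P = (1, 0), Z = (0, 1), M = (-2, 4); any affine frame gives the same invariant.
1. X lies on line MZ with MX:XZ = 1:4 ⇒ X = (-8/5, 17/5)
2·[PXM] = -1/5, 2·[DMX] = -2/5
[PXM]:[DMX] = -1/5:-2/5 = 1/2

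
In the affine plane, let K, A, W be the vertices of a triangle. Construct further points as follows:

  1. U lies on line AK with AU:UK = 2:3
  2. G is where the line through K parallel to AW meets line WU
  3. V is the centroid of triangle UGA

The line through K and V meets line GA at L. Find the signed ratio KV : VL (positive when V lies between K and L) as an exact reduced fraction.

Work in coordinates with K = (0, 0), A = (1, 0), W = (0, 1).
1. U lies on line AK with AU:UK = 2:3 ⇒ U = (3/5, 0)
2. G is where the line through K parallel to AW meets line WU ⇒ G = (3/2, -3/2)
3. V is the centroid of triangle UGA ⇒ V = (31/30, -1/2)
line KV meets GA at L = (31/26, -15/26)
V = K + t·(L−K) with t = 13/15, so KV:VL = 13/15:2/15

KV:VL = 13/2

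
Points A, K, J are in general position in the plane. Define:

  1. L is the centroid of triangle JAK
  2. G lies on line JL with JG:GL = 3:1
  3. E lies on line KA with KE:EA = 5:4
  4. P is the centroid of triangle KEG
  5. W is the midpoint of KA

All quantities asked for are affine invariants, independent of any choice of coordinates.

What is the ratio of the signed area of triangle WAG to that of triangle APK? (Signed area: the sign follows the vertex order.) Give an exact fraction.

Set A = (0, 0), K = (1, 0), J = (0, 1); any affine frame gives the same invariant.
1. L is the centroid of triangle JAK ⇒ L = (1/3, 1/3)
2. G lies on line JL with JG:GL = 3:1 ⇒ G = (1/4, 1/2)
3. E lies on line KA with KE:EA = 5:4 ⇒ E = (4/9, 0)
4. P is the centroid of triangle KEG ⇒ P = (61/108, 1/6)
5. W is the midpoint of KA ⇒ W = (1/2, 0)
2·[WAG] = -1/4, 2·[APK] = -1/6
[WAG]:[APK] = -1/4:-1/6 = 3/2

[WAG]:[APK] = 3/2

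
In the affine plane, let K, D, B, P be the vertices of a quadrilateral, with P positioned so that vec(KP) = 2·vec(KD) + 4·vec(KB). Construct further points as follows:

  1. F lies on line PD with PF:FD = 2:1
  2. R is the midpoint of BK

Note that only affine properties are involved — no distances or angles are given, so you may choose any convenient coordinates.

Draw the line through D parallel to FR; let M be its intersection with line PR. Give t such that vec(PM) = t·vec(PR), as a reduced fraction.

t = 3/2

Work in coordinates with K = (0, 0), D = (1, 0), B = (0, 1), P = (2, 4).
1. F lies on line PD with PF:FD = 2:1 ⇒ F = (4/3, 4/3)
2. R is the midpoint of BK ⇒ R = (0, 1/2)
through D parallel to FR: direction (-4/3, -5/6); meets PR at M = (-1, -5/4)
M = P + t·(R−P) with t = 3/2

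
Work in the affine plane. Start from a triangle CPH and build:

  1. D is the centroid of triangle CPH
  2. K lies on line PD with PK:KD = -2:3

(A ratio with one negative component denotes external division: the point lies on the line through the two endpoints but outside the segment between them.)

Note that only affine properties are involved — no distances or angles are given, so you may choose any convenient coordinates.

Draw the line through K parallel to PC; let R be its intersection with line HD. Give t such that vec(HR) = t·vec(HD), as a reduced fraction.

t = 5/2

Set C = (0, 0), P = (1, 0), H = (0, 1); any affine frame gives the same invariant.
1. D is the centroid of triangle CPH ⇒ D = (1/3, 1/3)
2. K lies on line PD with PK:KD = -2:3 ⇒ K = (7/3, -2/3)
through K parallel to PC: direction (-1, 0); meets HD at R = (5/6, -2/3)
R = H + t·(D−H) with t = 5/2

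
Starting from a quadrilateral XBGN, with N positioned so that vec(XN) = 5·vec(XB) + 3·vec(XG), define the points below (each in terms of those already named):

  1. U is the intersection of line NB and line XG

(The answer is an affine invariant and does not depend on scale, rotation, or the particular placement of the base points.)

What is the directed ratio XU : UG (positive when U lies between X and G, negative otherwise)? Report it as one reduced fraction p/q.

XU:UG = -3/7

Choose coordinates X = (0, 0), B = (1, 0), G = (0, 1), N = (5, 3).
1. U is the intersection of line NB and line XG ⇒ U = (0, -3/4)
U = X + t·(G−X) with t = -3/4, so XU:UG = t:(1−t) = -3/4:7/4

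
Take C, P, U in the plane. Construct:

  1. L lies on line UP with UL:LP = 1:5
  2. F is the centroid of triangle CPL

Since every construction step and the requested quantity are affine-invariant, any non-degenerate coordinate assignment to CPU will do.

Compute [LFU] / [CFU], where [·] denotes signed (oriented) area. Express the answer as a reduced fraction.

[LFU]:[CFU] = -1/7

Work in coordinates with C = (0, 0), P = (1, 0), U = (0, 1).
1. L lies on line UP with UL:LP = 1:5 ⇒ L = (1/6, 5/6)
2. F is the centroid of triangle CPL ⇒ F = (7/18, 5/18)
2·[LFU] = -1/18, 2·[CFU] = 7/18
[LFU]:[CFU] = -1/18:7/18 = -1/7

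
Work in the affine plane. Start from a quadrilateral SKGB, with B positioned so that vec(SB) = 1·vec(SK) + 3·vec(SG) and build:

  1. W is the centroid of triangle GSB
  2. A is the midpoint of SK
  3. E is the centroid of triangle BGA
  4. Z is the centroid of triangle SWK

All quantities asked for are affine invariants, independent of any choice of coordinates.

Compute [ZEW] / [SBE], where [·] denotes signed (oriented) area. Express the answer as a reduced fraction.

Work in coordinates with S = (0, 0), K = (1, 0), G = (0, 1), B = (1, 3).
1. W is the centroid of triangle GSB ⇒ W = (1/3, 4/3)
2. A is the midpoint of SK ⇒ A = (1/2, 0)
3. E is the centroid of triangle BGA ⇒ E = (1/2, 4/3)
4. Z is the centroid of triangle SWK ⇒ Z = (4/9, 4/9)
2·[ZEW] = 4/27, 2·[SBE] = -1/6
[ZEW]:[SBE] = 4/27:-1/6 = -8/9

[ZEW]:[SBE] = -8/9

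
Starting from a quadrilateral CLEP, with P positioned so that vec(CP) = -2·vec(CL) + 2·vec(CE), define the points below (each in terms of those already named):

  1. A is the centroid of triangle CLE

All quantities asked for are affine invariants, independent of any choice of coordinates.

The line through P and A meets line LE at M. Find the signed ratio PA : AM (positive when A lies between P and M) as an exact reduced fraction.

PA:AM = 2

Assign C = (0, 0), L = (1, 0), E = (0, 1), P = (-2, 2) — the answer is frame-independent, so this choice is without loss of generality.
1. A is the centroid of triangle CLE ⇒ A = (1/3, 1/3)
line PA meets LE at M = (3/2, -1/2)
A = P + t·(M−P) with t = 2/3, so PA:AM = 2/3:1/3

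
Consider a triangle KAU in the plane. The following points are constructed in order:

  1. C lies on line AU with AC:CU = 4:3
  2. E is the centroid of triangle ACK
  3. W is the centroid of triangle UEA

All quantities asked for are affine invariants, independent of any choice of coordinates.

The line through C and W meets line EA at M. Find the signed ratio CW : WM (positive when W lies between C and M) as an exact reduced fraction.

CW:WM = 5/7

Work in coordinates with K = (0, 0), A = (1, 0), U = (0, 1).
1. C lies on line AU with AC:CU = 4:3 ⇒ C = (3/7, 4/7)
2. E is the centroid of triangle ACK ⇒ E = (10/21, 4/21)
3. W is the centroid of triangle UEA ⇒ W = (31/63, 25/63)
line CW meets EA at M = (61/105, 16/105)
W = C + t·(M−C) with t = 5/12, so CW:WM = 5/12:7/12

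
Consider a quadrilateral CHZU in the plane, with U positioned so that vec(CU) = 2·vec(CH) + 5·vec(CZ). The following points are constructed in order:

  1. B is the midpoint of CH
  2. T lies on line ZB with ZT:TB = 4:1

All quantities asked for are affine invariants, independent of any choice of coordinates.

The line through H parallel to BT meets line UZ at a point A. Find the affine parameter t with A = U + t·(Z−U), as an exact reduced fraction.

t = 7/8

Set C = (0, 0), H = (1, 0), Z = (0, 1), U = (2, 5); any affine frame gives the same invariant.
1. B is the midpoint of CH ⇒ B = (1/2, 0)
2. T lies on line ZB with ZT:TB = 4:1 ⇒ T = (2/5, 1/5)
through H parallel to BT: direction (-1/10, 1/5); meets UZ at A = (1/4, 3/2)
A = U + t·(Z−U) with t = 7/8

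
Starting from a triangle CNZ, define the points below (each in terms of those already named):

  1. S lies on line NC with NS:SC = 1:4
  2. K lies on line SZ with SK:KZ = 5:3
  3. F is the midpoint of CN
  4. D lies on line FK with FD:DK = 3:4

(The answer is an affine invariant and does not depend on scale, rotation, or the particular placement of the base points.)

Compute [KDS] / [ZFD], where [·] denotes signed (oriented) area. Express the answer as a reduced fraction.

[KDS]:[ZFD] = 20/9

Choose coordinates C = (0, 0), N = (1, 0), Z = (0, 1).
1. S lies on line NC with NS:SC = 1:4 ⇒ S = (4/5, 0)
2. K lies on line SZ with SK:KZ = 5:3 ⇒ K = (3/10, 5/8)
3. F is the midpoint of CN ⇒ F = (1/2, 0)
4. D lies on line FK with FD:DK = 3:4 ⇒ D = (29/70, 15/56)
2·[KDS] = 3/28, 2·[ZFD] = 27/560
[KDS]:[ZFD] = 3/28:27/560 = 20/9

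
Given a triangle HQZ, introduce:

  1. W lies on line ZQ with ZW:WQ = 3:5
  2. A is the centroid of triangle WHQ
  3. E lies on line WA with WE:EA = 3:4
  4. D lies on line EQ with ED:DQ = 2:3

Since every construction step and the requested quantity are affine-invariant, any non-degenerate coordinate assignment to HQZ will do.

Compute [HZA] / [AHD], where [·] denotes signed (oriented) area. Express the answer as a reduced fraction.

Choose coordinates H = (0, 0), Q = (1, 0), Z = (0, 1).
1. W lies on line ZQ with ZW:WQ = 3:5 ⇒ W = (3/8, 5/8)
2. A is the centroid of triangle WHQ ⇒ A = (11/24, 5/24)
3. E lies on line WA with WE:EA = 3:4 ⇒ E = (23/56, 25/56)
4. D lies on line EQ with ED:DQ = 2:3 ⇒ D = (181/280, 15/56)
2·[HZA] = -11/24, 2·[AHD] = 1/84
[HZA]:[AHD] = -11/24:1/84 = -77/2

[HZA]:[AHD] = -77/2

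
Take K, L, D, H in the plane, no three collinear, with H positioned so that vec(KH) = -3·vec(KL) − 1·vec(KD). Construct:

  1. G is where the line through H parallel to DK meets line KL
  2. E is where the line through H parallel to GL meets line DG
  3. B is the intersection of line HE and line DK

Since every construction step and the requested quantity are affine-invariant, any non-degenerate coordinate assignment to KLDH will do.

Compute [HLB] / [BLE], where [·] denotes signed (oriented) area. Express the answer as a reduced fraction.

[HLB]:[BLE] = -1/2

Set K = (0, 0), L = (1, 0), D = (0, 1), H = (-3, -1); any affine frame gives the same invariant.
1. G is where the line through H parallel to DK meets line KL ⇒ G = (-3, 0)
2. E is where the line through H parallel to GL meets line DG ⇒ E = (-6, -1)
3. B is the intersection of line HE and line DK ⇒ B = (0, -1)
2·[HLB] = -3, 2·[BLE] = 6
[HLB]:[BLE] = -3:6 = -1/2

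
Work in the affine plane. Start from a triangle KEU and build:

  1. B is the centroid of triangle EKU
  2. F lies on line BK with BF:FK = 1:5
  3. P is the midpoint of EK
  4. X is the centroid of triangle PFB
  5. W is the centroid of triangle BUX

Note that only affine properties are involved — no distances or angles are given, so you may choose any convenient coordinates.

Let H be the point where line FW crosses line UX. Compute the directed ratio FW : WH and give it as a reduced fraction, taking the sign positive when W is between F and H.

FW:WH = -17/2

Choose coordinates K = (0, 0), E = (1, 0), U = (0, 1).
1. B is the centroid of triangle EKU ⇒ B = (1/3, 1/3)
2. F lies on line BK with BF:FK = 1:5 ⇒ F = (5/18, 5/18)
3. P is the midpoint of EK ⇒ P = (1/2, 0)
4. X is the centroid of triangle PFB ⇒ X = (10/27, 11/54)
5. W is the centroid of triangle BUX ⇒ W = (19/81, 83/162)
line FW meets UX at H = (110/459, 445/918)
W = F + t·(H−F) with t = 17/15, so FW:WH = 17/15:-2/15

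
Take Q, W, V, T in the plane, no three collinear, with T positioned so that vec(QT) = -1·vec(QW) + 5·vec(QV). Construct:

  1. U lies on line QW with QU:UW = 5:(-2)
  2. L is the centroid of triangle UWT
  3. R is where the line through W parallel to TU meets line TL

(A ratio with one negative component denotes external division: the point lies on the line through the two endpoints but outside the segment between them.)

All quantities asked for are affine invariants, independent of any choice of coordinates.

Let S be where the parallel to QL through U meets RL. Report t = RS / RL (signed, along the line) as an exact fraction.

Assign Q = (0, 0), W = (1, 0), V = (0, 1), T = (-1, 5) — the answer is frame-independent, so this choice is without loss of generality.
1. U lies on line QW with QU:UW = 5:(-2) ⇒ U = (5/3, 0)
2. L is the centroid of triangle UWT ⇒ L = (5/9, 5/3)
3. R is where the line through W parallel to TU meets line TL ⇒ R = (11/3, -5)
through U parallel to QL: direction (5/9, 5/3); meets RL at S = (55/36, -5/12)
S = R + t·(L−R) with t = 11/16

t = 11/16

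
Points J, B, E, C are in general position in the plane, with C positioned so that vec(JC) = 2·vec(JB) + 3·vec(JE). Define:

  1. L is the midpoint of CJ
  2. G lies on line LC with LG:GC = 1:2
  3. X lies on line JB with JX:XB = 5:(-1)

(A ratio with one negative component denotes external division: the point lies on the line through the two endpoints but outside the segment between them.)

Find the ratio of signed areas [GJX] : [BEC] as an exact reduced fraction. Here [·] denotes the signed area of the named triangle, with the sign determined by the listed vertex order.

Assign J = (0, 0), B = (1, 0), E = (0, 1), C = (2, 3) — the answer is frame-independent, so this choice is without loss of generality.
1. L is the midpoint of CJ ⇒ L = (1, 3/2)
2. G lies on line LC with LG:GC = 1:2 ⇒ G = (4/3, 2)
3. X lies on line JB with JX:XB = 5:(-1) ⇒ X = (5/4, 0)
2·[GJX] = 5/2, 2·[BEC] = -4
[GJX]:[BEC] = 5/2:-4 = -5/8

[GJX]:[BEC] = -5/8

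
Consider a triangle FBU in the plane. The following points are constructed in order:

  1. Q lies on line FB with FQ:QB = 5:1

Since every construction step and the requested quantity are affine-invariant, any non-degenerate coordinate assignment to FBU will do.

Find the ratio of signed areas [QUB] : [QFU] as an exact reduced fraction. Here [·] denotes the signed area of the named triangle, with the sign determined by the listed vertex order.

[QUB]:[QFU] = 1/5

Set F = (0, 0), B = (1, 0), U = (0, 1); any affine frame gives the same invariant.
1. Q lies on line FB with FQ:QB = 5:1 ⇒ Q = (5/6, 0)
2·[QUB] = -1/6, 2·[QFU] = -5/6
[QUB]:[QFU] = -1/6:-5/6 = 1/5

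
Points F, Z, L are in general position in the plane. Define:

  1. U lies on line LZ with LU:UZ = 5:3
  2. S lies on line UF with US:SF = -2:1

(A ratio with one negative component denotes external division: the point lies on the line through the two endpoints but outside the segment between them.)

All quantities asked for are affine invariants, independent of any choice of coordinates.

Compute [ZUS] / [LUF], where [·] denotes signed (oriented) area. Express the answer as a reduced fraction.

[ZUS]:[LUF] = -6/5

Set F = (0, 0), Z = (1, 0), L = (0, 1); any affine frame gives the same invariant.
1. U lies on line LZ with LU:UZ = 5:3 ⇒ U = (5/8, 3/8)
2. S lies on line UF with US:SF = -2:1 ⇒ S = (-5/8, -3/8)
2·[ZUS] = 3/4, 2·[LUF] = -5/8
[ZUS]:[LUF] = 3/4:-5/8 = -6/5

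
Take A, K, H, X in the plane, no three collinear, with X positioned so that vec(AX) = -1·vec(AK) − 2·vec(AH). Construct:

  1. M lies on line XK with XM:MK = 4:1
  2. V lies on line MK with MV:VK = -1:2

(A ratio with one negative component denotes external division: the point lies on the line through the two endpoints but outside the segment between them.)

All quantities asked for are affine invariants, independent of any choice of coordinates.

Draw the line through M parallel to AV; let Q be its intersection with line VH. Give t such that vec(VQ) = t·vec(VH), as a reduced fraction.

t = 2

Choose coordinates A = (0, 0), K = (1, 0), H = (0, 1), X = (-1, -2).
1. M lies on line XK with XM:MK = 4:1 ⇒ M = (3/5, -2/5)
2. V lies on line MK with MV:VK = -1:2 ⇒ V = (1/5, -4/5)
through M parallel to AV: direction (1/5, -4/5); meets VH at Q = (-1/5, 14/5)
Q = V + t·(H−V) with t = 2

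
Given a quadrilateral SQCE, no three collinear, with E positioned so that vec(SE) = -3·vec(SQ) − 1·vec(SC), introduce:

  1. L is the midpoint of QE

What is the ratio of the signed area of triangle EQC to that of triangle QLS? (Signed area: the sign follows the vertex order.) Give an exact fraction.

Choose coordinates S = (0, 0), Q = (1, 0), C = (0, 1), E = (-3, -1).
1. L is the midpoint of QE ⇒ L = (-1, -1/2)
2·[EQC] = 5, 2·[QLS] = -1/2
[EQC]:[QLS] = 5:-1/2 = -10

[EQC]:[QLS] = -10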